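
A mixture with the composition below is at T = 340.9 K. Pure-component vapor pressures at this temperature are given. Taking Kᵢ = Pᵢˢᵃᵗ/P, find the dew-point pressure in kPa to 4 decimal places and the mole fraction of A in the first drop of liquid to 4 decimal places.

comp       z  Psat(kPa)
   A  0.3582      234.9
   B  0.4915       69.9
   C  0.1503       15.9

Pdew = 55.5272 kPa, x_A = 0.0847

At the dew point ψ → 1, so Σzᵢ/Kᵢ = 1 with Kᵢ = Pᵢˢᵃᵗ/P ⇒ 1/P = Σzᵢ/Pᵢˢᵃᵗ.
1/P = 0.3582/234.9 + 0.4915/69.9 + 0.1503/15.9 = 0.0180092 ⇒ P = 55.5272 kPa
xᵢ = zᵢP/Pᵢˢᵃᵗ ⇒ x_A = 0.3582·55.5272/234.9 = 0.0847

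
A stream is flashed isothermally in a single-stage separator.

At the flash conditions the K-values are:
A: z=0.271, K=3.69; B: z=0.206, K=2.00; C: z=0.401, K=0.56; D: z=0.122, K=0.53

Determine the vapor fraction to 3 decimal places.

Let ψ = V/F and solve Σ zᵢ(Kᵢ−1)/(1+ψ(Kᵢ−1)) = 0.
g(0) = ΣzᵢKᵢ − 1 = 0.701 and g(1) = 1 − Σzᵢ/Kᵢ = -0.123, so a root lies in (0, 1).
Newton iteration, ψ⁰ = 0.5:
  ψ = 0.500: g = 0.1470, g' = -0.622 → ψ = 0.736
  ψ = 0.736: g = 0.0144, g' = -0.522 → ψ = 0.764
Converged at ψ = 0.764.

ψ = 0.764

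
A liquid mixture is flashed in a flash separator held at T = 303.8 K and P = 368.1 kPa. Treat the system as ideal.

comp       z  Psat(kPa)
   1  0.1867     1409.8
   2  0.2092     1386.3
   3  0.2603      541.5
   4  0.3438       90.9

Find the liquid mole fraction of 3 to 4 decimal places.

x_3 = 0.2006

Raoult's law: Kᵢ = Pᵢˢᵃᵗ/P = Pᵢˢᵃᵗ/368.1.
  K_1 = 1409.8/368.1 = 3.829938, K_2 = 1386.3/368.1 = 3.766096, K_3 = 541.5/368.1 = 1.471068, K_4 = 90.9/368.1 = 0.246944
Newton–Raphson from V/F = 0.5:
  V/F = 0.5000: g = 0.14559, g' = -1.0776 → V/F = 0.6351
  V/F = 0.6351: g = -0.00307, g' = -1.1522 → V/F = 0.6324
Converged at V/F = 0.6324.
Compositions from xᵢ = zᵢ/(1+V/F(Kᵢ−1)), yᵢ = Kᵢxᵢ:
  1: x = 0.0669, y = 0.2563
  2: x = 0.0761, y = 0.2866
  3: x = 0.2006, y = 0.2950
  4: x = 0.6564, y = 0.1621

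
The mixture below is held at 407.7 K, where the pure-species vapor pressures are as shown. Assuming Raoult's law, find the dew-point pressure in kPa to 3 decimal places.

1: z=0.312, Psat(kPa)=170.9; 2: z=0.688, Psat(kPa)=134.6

At the dew point ψ → 1, so Σzᵢ/Kᵢ = 1 with Kᵢ = Pᵢˢᵃᵗ/P ⇒ 1/P = Σzᵢ/Pᵢˢᵃᵗ.
1/P = 0.312/170.9 + 0.688/134.6 = 0.006937 ⇒ P = 144.153 kPa

Pdew = 144.153 kPa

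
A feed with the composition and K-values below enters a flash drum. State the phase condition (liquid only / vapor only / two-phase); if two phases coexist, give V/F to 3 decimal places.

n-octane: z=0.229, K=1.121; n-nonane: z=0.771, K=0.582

ΣzᵢKᵢ = 0.705; Σzᵢ/Kᵢ = 1.529.
Since ΣzᵢKᵢ < 1 the mixture is below its bubble point — single liquid phase.

liquid only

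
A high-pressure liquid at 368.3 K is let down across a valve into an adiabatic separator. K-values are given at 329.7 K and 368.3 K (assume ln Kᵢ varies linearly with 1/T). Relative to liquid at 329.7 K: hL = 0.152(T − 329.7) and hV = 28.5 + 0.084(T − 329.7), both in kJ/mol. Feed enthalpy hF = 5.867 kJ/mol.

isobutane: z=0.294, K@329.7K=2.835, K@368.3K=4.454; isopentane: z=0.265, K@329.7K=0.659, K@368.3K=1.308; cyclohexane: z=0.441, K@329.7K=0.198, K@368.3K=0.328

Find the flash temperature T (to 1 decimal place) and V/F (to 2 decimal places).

Adiabatic flash: solve Rachford–Rice at each trial T, then check hF = ψ·hV(T) + (1−ψ)·hL(T).
  T = 329.7 K: K = (2.835, 0.659, 0.198), RR gives ψ = 0.080, H_out = 2.270 kJ/mol
  T = 368.3 K: K = (4.454, 1.308, 0.328), RR gives ψ = 0.497, H_out = 18.717 kJ/mol
  T = 349.0 K: K = (3.598, 0.946, 0.258), RR gives ψ = 0.294, H_out = 10.936 kJ/mol
  T = 339.4 K: K = (3.207, 0.794, 0.227), RR gives ψ = 0.191, H_out = 6.789 kJ/mol
  T = 334.5 K: K = (3.016, 0.724, 0.212), RR gives ψ = 0.136, H_out = 4.561 kJ/mol
  T = 336.9 K: K = (3.109, 0.758, 0.219), RR gives ψ = 0.163, H_out = 5.664 kJ/mol
  T = 338.1 K: K = (3.155, 0.775, 0.223), RR gives ψ = 0.177, H_out = 6.207 kJ/mol
Linear interpolation between T = 336.9 (H_out = 5.664) and T = 338.1 (H_out = 6.207) on hF = 5.867 gives T ≈ 337.3 K, at which ψ = 0.17.

T = 337.3 K, V/F = 0.17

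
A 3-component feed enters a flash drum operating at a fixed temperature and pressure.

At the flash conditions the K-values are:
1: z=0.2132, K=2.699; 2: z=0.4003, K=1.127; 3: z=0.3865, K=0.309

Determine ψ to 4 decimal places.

ψ = 0.2169

Newton iteration, ψ⁰ = 0.48:
  ψ = 0.4800: g = -0.15218, g' = -0.6056 → ψ = 0.2287
  ψ = 0.2287: g = -0.00694, g' = -0.5856 → ψ = 0.2169
Converged at ψ = 0.2169.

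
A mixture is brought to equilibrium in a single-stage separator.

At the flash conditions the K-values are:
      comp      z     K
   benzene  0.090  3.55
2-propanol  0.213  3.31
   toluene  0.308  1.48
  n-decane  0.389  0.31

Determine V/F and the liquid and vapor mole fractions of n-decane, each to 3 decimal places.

Material balance + equilibrium reduce to Σ zᵢ(Kᵢ−1)/(1+V/F(Kᵢ−1)) = 0.
Feasibility: ΣzᵢKᵢ = 1.601, Σzᵢ/Kᵢ = 1.553 — both > 1, two phases present.
Newton iteration, V/F⁰ = 0.5:
  V/F = 0.500: g = 0.0386, g' = -0.836 → V/F = 0.546
Converged at V/F = 0.546.
Compositions from xᵢ = zᵢ/(1+V/F(Kᵢ−1)), yᵢ = Kᵢxᵢ:
  benzene: x = 0.038, y = 0.134
  2-propanol: x = 0.094, y = 0.312
  toluene: x = 0.244, y = 0.361
  n-decane: x = 0.624, y = 0.193

V/F = 0.546, x_n-decane = 0.624, y_n-decane = 0.193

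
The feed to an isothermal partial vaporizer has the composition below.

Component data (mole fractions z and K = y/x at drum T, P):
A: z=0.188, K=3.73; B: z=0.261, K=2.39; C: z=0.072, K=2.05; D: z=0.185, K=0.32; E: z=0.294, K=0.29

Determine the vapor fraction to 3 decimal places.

Let ψ = V/F and solve Σ zᵢ(Kᵢ−1)/(1+ψ(Kᵢ−1)) = 0.
Feasibility: ΣzᵢKᵢ = 1.617, Σzᵢ/Kᵢ = 1.787 — both > 1, two phases present.
Newton–Raphson from ψ = 0.59:
  ψ = 0.590: g = -0.1267, g' = -1.066 → ψ = 0.471
  ψ = 0.471: g = -0.0044, g' = -1.008 → ψ = 0.467
Converged at ψ = 0.467.

ψ = 0.467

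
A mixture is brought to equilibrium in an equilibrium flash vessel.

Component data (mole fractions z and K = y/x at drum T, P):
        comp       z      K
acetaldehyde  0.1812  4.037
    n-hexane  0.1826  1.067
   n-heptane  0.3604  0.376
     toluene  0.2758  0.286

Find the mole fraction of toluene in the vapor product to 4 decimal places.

Rachford–Rice: g(β) = Σ zᵢ(Kᵢ−1)/(1+β(Kᵢ−1)) = 0.
g(0) = ΣzᵢKᵢ − 1 = 0.1407 and g(1) = 1 − Σzᵢ/Kᵢ = -1.1389, so a root lies in (0, 1).
Iterate (Newton) starting at β = 0.38:
  β = 0.3800: g = -0.29763, g' = -0.8669 → β = 0.0367
  β = 0.0367: g = 0.07499, g' = -1.6492 → β = 0.0821
  β = 0.0821: g = 0.00637, g' = -1.3859 → β = 0.0867
  β = 0.0867: g = 0.00005, g' = -1.3644 → β = 0.0868
Converged at β = 0.0868.
Compositions from xᵢ = zᵢ/(1+β(Kᵢ−1)), yᵢ = Kᵢxᵢ:
  acetaldehyde: x = 0.1434, y = 0.5789
  n-hexane: x = 0.1815, y = 0.1937
  n-heptane: x = 0.3810, y = 0.1433
  toluene: x = 0.2940, y = 0.0841

y_toluene = 0.0841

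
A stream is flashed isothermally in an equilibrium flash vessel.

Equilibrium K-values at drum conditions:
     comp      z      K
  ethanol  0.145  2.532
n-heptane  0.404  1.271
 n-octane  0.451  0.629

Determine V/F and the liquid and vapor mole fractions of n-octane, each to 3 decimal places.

V/F = 0.576, x_n-octane = 0.573, y_n-octane = 0.361

Material balance + equilibrium reduce to Σ zᵢ(Kᵢ−1)/(1+V/F(Kᵢ−1)) = 0.
Feasibility: ΣzᵢKᵢ = 1.164, Σzᵢ/Kᵢ = 1.092 — both > 1, two phases present.
Newton–Raphson from V/F = 0.5:
  V/F = 0.500: g = 0.0168, g' = -0.226 → V/F = 0.574
  V/F = 0.574: g = 0.0003, g' = -0.219 → V/F = 0.576
Converged at V/F = 0.576.
Compositions from xᵢ = zᵢ/(1+V/F(Kᵢ−1)), yᵢ = Kᵢxᵢ:
  ethanol: x = 0.077, y = 0.195
  n-heptane: x = 0.349, y = 0.444
  n-octane: x = 0.573, y = 0.361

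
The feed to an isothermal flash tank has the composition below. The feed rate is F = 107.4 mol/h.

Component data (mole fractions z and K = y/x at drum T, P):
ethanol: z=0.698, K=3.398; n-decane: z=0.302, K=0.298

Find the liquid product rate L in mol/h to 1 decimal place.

Rachford–Rice: g(ψ) = Σ zᵢ(Kᵢ−1)/(1+ψ(Kᵢ−1)) = 0.
Check two-phase: ΣzᵢKᵢ = 2.462 > 1 and Σzᵢ/Kᵢ = 1.219 > 1, so g(0) = 1.462 > 0 and g(1) = -0.219 < 0.
Newton–Raphson from ψ = 0.5:
  ψ = 0.500: g = 0.4345, g' = -1.183 → ψ = 0.867
  ψ = 0.867: g = 0.0017, g' = -1.396 → ψ = 0.868
Converged at ψ = 0.868.
Then V = ψ·F = 0.8684·107.4 = 93.3 mol/h and L = F − V = 14.1 mol/h.

L = 14.1 mol/h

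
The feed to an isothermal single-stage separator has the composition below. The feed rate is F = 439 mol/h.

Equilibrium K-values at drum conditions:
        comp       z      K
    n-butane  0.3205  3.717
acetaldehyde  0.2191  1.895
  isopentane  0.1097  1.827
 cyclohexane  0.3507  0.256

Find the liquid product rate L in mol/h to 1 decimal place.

Newton iteration, ψ⁰ = 0.5:
  ψ = 0.5000: g = 0.15339, g' = -1.0389 → ψ = 0.6477
  ψ = 0.6477: g = -0.00480, g' = -1.1359 → ψ = 0.6434
Converged at ψ = 0.6434.
Then V = ψ·F = 0.6434·439 = 282.5 mol/h and L = F − V = 156.5 mol/h.

L = 156.5 mol/h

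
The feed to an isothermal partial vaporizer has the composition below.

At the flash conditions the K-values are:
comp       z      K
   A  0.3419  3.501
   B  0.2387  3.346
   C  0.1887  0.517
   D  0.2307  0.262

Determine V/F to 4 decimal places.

V/F = 0.7293

Rachford–Rice: g(V/F) = Σ zᵢ(Kᵢ−1)/(1+V/F(Kᵢ−1)) = 0.
Feasibility: ΣzᵢKᵢ = 2.1537, Σzᵢ/Kᵢ = 1.4145 — both > 1, two phases present.
Newton iteration, V/F⁰ = 0.5:
  V/F = 0.5000: g = 0.24768, g' = -1.0926 → V/F = 0.7267
  V/F = 0.7267: g = 0.00293, g' = -1.1379 → V/F = 0.7293
Converged at V/F = 0.7293.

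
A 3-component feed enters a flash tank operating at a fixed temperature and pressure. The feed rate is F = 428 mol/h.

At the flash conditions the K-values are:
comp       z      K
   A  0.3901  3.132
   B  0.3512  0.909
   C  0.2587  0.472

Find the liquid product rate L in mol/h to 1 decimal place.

L = 52.0 mol/h

Material balance + equilibrium reduce to Σ zᵢ(Kᵢ−1)/(1+β(Kᵢ−1)) = 0.
Feasibility: ΣzᵢKᵢ = 1.6631, Σzᵢ/Kᵢ = 1.0590 — both > 1, two phases present.
Newton–Raphson from β = 0.5:
  β = 0.5000: g = 0.18349, g' = -0.5518 → β = 0.8326
  β = 0.8326: g = 0.02139, g' = -0.4633 → β = 0.8787
  β = 0.8787: g = -0.00012, g' = -0.4692 → β = 0.8785
Converged at β = 0.8785.
Then V = β·F = 0.8785·428 = 376.0 mol/h and L = F − V = 52.0 mol/h.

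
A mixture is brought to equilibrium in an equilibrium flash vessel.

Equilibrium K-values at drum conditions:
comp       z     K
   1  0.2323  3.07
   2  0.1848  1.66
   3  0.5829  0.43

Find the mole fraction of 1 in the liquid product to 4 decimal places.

Rachford–Rice: g(V/F) = Σ zᵢ(Kᵢ−1)/(1+V/F(Kᵢ−1)) = 0.
Check two-phase: ΣzᵢKᵢ = 1.2706 > 1 and Σzᵢ/Kᵢ = 1.5426 > 1, so g(0) = 0.2706 > 0 and g(1) = -0.5426 < 0.
Iterate (Newton) starting at V/F = 0.59:
  V/F = 0.5900: g = -0.19635, g' = -0.6734 → V/F = 0.2984
  V/F = 0.2984: g = -0.00120, g' = -0.7115 → V/F = 0.2967
Converged at V/F = 0.2967.
Compositions from xᵢ = zᵢ/(1+V/F(Kᵢ−1)), yᵢ = Kᵢxᵢ:
  1: x = 0.1439, y = 0.4418
  2: x = 0.1545, y = 0.2565
  3: x = 0.7016, y = 0.3017

x_1 = 0.1439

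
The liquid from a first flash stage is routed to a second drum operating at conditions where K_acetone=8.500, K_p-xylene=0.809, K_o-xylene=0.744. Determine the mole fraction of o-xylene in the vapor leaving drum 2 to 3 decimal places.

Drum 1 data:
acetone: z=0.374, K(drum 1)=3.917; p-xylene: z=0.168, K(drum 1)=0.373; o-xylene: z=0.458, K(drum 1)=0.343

y_o-xylene (drum 2) = 0.536

Drum 1:
Rachford–Rice: g(ψ₁) = Σ zᵢ(Kᵢ−1)/(1+ψ₁(Kᵢ−1)) = 0.
Check two-phase: ΣzᵢKᵢ = 1.685 > 1 and Σzᵢ/Kᵢ = 1.881 > 1, so g(0) = 0.685 > 0 and g(1) = -0.881 < 0.
Iterate (Newton) starting at ψ₁ = 0.5:
  ψ₁ = 0.500: g = -0.1578, g' = -1.105 → ψ₁ = 0.357
  ψ₁ = 0.357: g = 0.0054, g' = -1.210 → ψ₁ = 0.362
Converged at ψ₁ = 0.362.
Drum-1 compositions:
  acetone: x = 0.182, y = 0.713
  p-xylene: x = 0.217, y = 0.081
  o-xylene: x = 0.601, y = 0.206
Drum-2 feed = drum-1 liquid: z₂ = (0.1820, 0.2173, 0.6007).
Drum 2:
Rachford–Rice: g(ψ₂) = Σ zᵢ(Kᵢ−1)/(1+ψ₂(Kᵢ−1)) = 0.
Feasibility: ΣzᵢKᵢ = 2.170, Σzᵢ/Kᵢ = 1.097 — both > 1, two phases present.
Iterate (Newton) starting at ψ₂ = 0.69:
  ψ₂ = 0.690: g = -0.0135, g' = -0.337 → ψ₂ = 0.650
  ψ₂ = 0.650: g = 0.0005, g' = -0.364 → ψ₂ = 0.651
Converged at ψ₂ = 0.651.
  acetone: x = 0.031, y = 0.263
  p-xylene: x = 0.248, y = 0.201
  o-xylene: x = 0.721, y = 0.536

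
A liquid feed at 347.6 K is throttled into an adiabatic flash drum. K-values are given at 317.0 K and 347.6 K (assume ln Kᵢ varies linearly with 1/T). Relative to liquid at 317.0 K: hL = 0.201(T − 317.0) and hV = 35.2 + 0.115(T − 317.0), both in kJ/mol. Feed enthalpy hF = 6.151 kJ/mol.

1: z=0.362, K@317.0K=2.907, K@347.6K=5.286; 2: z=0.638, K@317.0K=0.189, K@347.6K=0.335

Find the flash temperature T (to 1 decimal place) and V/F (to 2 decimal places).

Adiabatic flash: solve Rachford–Rice at each trial T, then check hF = ψ·hV(T) + (1−ψ)·hL(T).
  T = 317.0 K: K = (2.907, 0.189), RR gives ψ = 0.112, H_out = 3.936 kJ/mol
  T = 347.6 K: K = (5.286, 0.335), RR gives ψ = 0.396, H_out = 19.032 kJ/mol
  T = 332.3 K: K = (3.974, 0.255), RR gives ψ = 0.271, H_out = 12.271 kJ/mol
  T = 324.6 K: K = (3.408, 0.220), RR gives ψ = 0.199, H_out = 8.410 kJ/mol
  T = 320.8 K: K = (3.151, 0.204), RR gives ψ = 0.158, H_out = 6.280 kJ/mol
  T = 318.9 K: K = (3.027, 0.196), RR gives ψ = 0.136, H_out = 5.139 kJ/mol
Linear interpolation between T = 318.9 (H_out = 5.139) and T = 320.8 (H_out = 6.280) on hF = 6.151 gives T ≈ 320.6 K, at which ψ = 0.16.

T = 320.6 K, V/F = 0.16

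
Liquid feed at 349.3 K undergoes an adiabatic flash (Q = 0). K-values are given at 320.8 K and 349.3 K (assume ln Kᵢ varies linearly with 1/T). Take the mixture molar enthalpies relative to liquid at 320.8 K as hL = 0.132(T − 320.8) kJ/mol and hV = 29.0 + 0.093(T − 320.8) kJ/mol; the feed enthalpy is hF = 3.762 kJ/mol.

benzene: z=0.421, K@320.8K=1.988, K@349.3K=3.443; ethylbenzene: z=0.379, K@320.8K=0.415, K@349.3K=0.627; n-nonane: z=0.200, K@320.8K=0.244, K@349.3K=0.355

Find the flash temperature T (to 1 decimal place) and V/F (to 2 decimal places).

T = 322.7 K, V/F = 0.12

Adiabatic flash: solve Rachford–Rice at each trial T, then check hF = ψ·hV(T) + (1−ψ)·hL(T).
  T = 320.8 K: K = (1.988, 0.415, 0.244), RR gives ψ = 0.067, H_out = 1.947 kJ/mol
  T = 349.3 K: K = (3.443, 0.627, 0.355), RR gives ψ = 0.634, H_out = 21.448 kJ/mol
  T = 335.1 K: K = (2.650, 0.515, 0.297), RR gives ψ = 0.393, H_out = 13.061 kJ/mol
  T = 328.0 K: K = (2.305, 0.464, 0.270), RR gives ψ = 0.251, H_out = 8.163 kJ/mol
  T = 324.4 K: K = (2.142, 0.439, 0.257), RR gives ψ = 0.166, H_out = 5.274 kJ/mol
  T = 322.6 K: K = (2.064, 0.427, 0.250), RR gives ψ = 0.119, H_out = 3.676 kJ/mol
Linear interpolation between T = 322.6 (H_out = 3.676) and T = 324.4 (H_out = 5.274) on hF = 3.762 gives T ≈ 322.7 K, at which ψ = 0.12.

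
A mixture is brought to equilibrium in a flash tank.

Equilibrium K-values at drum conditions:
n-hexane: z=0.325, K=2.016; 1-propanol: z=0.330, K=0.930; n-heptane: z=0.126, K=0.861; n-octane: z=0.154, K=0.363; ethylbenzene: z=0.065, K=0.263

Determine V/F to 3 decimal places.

Material balance + equilibrium reduce to Σ zᵢ(Kᵢ−1)/(1+V/F(Kᵢ−1)) = 0.
Feasibility: ΣzᵢKᵢ = 1.144, Σzᵢ/Kᵢ = 1.334 — both > 1, two phases present.
Newton–Raphson from V/F = 0.5:
  V/F = 0.500: g = -0.0436, g' = -0.375 → V/F = 0.384
  V/F = 0.384: g = -0.0013, g' = -0.356 → V/F = 0.380
Converged at V/F = 0.380.

V/F = 0.380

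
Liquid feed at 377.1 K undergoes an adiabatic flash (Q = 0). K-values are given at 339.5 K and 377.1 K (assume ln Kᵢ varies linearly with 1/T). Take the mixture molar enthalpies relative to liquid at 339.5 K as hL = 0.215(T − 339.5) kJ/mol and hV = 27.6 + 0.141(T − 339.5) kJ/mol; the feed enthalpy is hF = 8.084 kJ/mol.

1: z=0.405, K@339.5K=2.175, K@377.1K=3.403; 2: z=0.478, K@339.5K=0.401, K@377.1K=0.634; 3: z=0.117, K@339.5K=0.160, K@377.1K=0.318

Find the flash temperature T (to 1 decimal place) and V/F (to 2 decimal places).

Adiabatic flash: solve Rachford–Rice at each trial T, then check hF = ψ·hV(T) + (1−ψ)·hL(T).
  T = 339.5 K: K = (2.175, 0.401, 0.160), RR gives ψ = 0.119, H_out = 3.285 kJ/mol
  T = 377.1 K: K = (3.403, 0.634, 0.318), RR gives ψ = 0.661, H_out = 24.485 kJ/mol
  T = 358.3 K: K = (2.753, 0.510, 0.230), RR gives ψ = 0.395, H_out = 14.384 kJ/mol
  T = 348.9 K: K = (2.455, 0.454, 0.193), RR gives ψ = 0.265, H_out = 9.144 kJ/mol
  T = 344.2 K: K = (2.313, 0.427, 0.176), RR gives ψ = 0.195, H_out = 6.324 kJ/mol
  T = 346.5 K: K = (2.381, 0.440, 0.184), RR gives ψ = 0.230, H_out = 7.726 kJ/mol
Linear interpolation between T = 346.5 (H_out = 7.726) and T = 348.9 (H_out = 9.144) on hF = 8.084 gives T ≈ 347.1 K, at which ψ = 0.24.

T = 347.1 K, V/F = 0.24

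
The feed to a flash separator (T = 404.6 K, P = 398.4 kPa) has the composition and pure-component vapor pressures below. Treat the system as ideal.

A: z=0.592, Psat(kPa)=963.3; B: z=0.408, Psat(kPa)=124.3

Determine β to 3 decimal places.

Raoult's law: Kᵢ = Pᵢˢᵃᵗ/P = Pᵢˢᵃᵗ/398.4.
  K_A = 963.3/398.4 = 2.41792, K_B = 124.3/398.4 = 0.31200
Material balance + equilibrium reduce to Σ zᵢ(Kᵢ−1)/(1+β(Kᵢ−1)) = 0.
Check two-phase: ΣzᵢKᵢ = 1.559 > 1 and Σzᵢ/Kᵢ = 1.553 > 1, so g(0) = 0.559 > 0 and g(1) = -0.553 < 0.
Newton iteration, β⁰ = 0.5:
  β = 0.500: g = 0.0633, g' = -0.856 → β = 0.574
  β = 0.574: g = -0.0010, g' = -0.889 → β = 0.573
Converged at β = 0.573.

β = 0.573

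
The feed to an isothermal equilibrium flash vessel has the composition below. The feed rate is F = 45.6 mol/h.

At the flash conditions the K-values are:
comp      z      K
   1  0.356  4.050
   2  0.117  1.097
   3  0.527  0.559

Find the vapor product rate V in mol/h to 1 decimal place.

V = 33.7 mol/h

Let ψ = V/F and solve Σ zᵢ(Kᵢ−1)/(1+ψ(Kᵢ−1)) = 0.
Check two-phase: ΣzᵢKᵢ = 1.865 > 1 and Σzᵢ/Kᵢ = 1.137 > 1, so g(0) = 0.865 > 0 and g(1) = -0.137 < 0.
Iterate (Newton) starting at ψ = 0.5:
  ψ = 0.500: g = 0.1427, g' = -0.689 → ψ = 0.707
  ψ = 0.707: g = 0.0169, g' = -0.550 → ψ = 0.738
Converged at ψ = 0.738.
Then V = ψ·F = 0.7381·45.6 = 33.7 mol/h and L = F − V = 11.9 mol/h.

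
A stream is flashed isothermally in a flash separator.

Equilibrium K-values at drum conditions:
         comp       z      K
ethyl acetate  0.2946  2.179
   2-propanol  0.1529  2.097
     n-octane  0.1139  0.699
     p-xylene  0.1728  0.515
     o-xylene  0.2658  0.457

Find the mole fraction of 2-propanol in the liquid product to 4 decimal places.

Newton–Raphson from β = 0.66:
  β = 0.6600: g = -0.09837, g' = -0.4858 → β = 0.4575
  β = 0.4575: g = -0.00220, g' = -0.4741 → β = 0.4529
Converged at β = 0.4529.
Compositions from xᵢ = zᵢ/(1+β(Kᵢ−1)), yᵢ = Kᵢxᵢ:
  ethyl acetate: x = 0.1921, y = 0.4185
  2-propanol: x = 0.1022, y = 0.2142
  n-octane: x = 0.1319, y = 0.0922
  p-xylene: x = 0.2214, y = 0.1140
  o-xylene: x = 0.3525, y = 0.1611

x_2-propanol = 0.1022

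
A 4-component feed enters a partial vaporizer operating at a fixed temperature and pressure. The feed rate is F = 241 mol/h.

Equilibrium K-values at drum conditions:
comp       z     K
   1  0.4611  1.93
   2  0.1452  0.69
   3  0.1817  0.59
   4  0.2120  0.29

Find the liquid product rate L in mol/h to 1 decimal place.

Iterate (Newton) starting at V/F = 0.53:
  V/F = 0.5300: g = -0.10313, g' = -0.5235 → V/F = 0.3330
  V/F = 0.3330: g = -0.00617, g' = -0.4741 → V/F = 0.3200
Converged at V/F = 0.3200.
Then V = V/F·F = 0.3200·241 = 77.1 mol/h and L = F − V = 163.9 mol/h.

L = 163.9 mol/h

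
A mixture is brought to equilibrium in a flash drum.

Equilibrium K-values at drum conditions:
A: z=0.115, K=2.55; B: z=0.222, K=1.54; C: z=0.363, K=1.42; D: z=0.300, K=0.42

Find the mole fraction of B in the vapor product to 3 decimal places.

y_B = 0.249

Let β = V/F and solve Σ zᵢ(Kᵢ−1)/(1+β(Kᵢ−1)) = 0.
g(0) = ΣzᵢKᵢ − 1 = 0.277 and g(1) = 1 − Σzᵢ/Kᵢ = -0.159, so a root lies in (0, 1).
Iterate (Newton) starting at β = 0.5:
  β = 0.500: g = 0.0757, g' = -0.372 → β = 0.704
  β = 0.704: g = -0.0042, g' = -0.423 → β = 0.694
Converged at β = 0.694.
Compositions from xᵢ = zᵢ/(1+β(Kᵢ−1)), yᵢ = Kᵢxᵢ:
  A: x = 0.055, y = 0.141
  B: x = 0.161, y = 0.249
  C: x = 0.281, y = 0.399
  D: x = 0.502, y = 0.211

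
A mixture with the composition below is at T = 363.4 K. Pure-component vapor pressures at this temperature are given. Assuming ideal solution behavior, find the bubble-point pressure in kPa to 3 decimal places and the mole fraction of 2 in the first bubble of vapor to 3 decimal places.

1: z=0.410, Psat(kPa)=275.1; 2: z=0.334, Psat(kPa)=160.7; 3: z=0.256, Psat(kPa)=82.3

Pbub = 187.534 kPa, y_2 = 0.286

At the bubble point ψ → 0, so ΣzᵢKᵢ = 1 with Kᵢ = Pᵢˢᵃᵗ/P ⇒ P = ΣzᵢPᵢˢᵃᵗ.
P = 0.410·275.1 + 0.334·160.7 + 0.256·82.3 = 187.534 kPa
yᵢ = zᵢPᵢˢᵃᵗ/P ⇒ y_2 = 0.334·160.7/187.534 = 0.286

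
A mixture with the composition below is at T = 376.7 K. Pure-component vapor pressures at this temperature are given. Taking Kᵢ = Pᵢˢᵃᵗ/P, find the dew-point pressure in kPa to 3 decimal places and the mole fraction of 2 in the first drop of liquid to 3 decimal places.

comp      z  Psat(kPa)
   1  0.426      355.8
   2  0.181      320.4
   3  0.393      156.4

Pdew = 233.918 kPa, x_2 = 0.132

At the dew point ψ → 1, so Σzᵢ/Kᵢ = 1 with Kᵢ = Pᵢˢᵃᵗ/P ⇒ 1/P = Σzᵢ/Pᵢˢᵃᵗ.
1/P = 0.426/355.8 + 0.181/320.4 + 0.393/156.4 = 0.004275 ⇒ P = 233.918 kPa
xᵢ = zᵢP/Pᵢˢᵃᵗ ⇒ x_2 = 0.181·233.918/320.4 = 0.132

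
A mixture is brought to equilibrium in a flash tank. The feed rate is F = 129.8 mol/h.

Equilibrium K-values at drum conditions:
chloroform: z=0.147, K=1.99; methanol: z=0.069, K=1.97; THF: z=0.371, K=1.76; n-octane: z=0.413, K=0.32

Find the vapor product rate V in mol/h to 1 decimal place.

V = 48.2 mol/h

Material balance + equilibrium reduce to Σ zᵢ(Kᵢ−1)/(1+β(Kᵢ−1)) = 0.
Feasibility: ΣzᵢKᵢ = 1.214, Σzᵢ/Kᵢ = 1.610 — both > 1, two phases present.
Newton–Raphson from β = 0.5:
  β = 0.500: g = -0.0788, g' = -0.645 → β = 0.378
  β = 0.378: g = -0.0040, g' = -0.586 → β = 0.371
Converged at β = 0.371.
Then V = β·F = 0.3710·129.8 = 48.2 mol/h and L = F − V = 81.6 mol/h.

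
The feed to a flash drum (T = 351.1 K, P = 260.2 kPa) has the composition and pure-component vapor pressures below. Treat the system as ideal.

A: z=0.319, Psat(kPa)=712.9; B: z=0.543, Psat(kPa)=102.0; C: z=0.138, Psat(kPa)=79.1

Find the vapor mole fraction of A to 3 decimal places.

y_A = 0.725

Raoult's law: Kᵢ = Pᵢˢᵃᵗ/P = Pᵢˢᵃᵗ/260.2.
  K_A = 712.9/260.2 = 2.73982, K_B = 102.0/260.2 = 0.39201, K_C = 79.1/260.2 = 0.30400
Newton iteration, V/F⁰ = 0.5:
  V/F = 0.500: g = -0.3248, g' = -0.848 → V/F = 0.117
  V/F = 0.117: g = 0.0013, g' = -0.979 → V/F = 0.118
Converged at V/F = 0.118.
Compositions from xᵢ = zᵢ/(1+V/F(Kᵢ−1)), yᵢ = Kᵢxᵢ:
  A: x = 0.265, y = 0.725
  B: x = 0.585, y = 0.229
  C: x = 0.150, y = 0.046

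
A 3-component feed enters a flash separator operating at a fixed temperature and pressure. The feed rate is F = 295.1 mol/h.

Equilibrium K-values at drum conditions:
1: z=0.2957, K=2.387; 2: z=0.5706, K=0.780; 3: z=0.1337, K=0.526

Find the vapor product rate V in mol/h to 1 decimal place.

Let β = V/F and solve Σ zᵢ(Kᵢ−1)/(1+β(Kᵢ−1)) = 0.
Check two-phase: ΣzᵢKᵢ = 1.2212 > 1 and Σzᵢ/Kᵢ = 1.1096 > 1, so g(0) = 0.2212 > 0 and g(1) = -0.1096 < 0.
Iterate (Newton) starting at β = 0.6:
  β = 0.6000: g = -0.00933, g' = -0.2648 → β = 0.5647
  β = 0.5647: g = 0.00011, g' = -0.2709 → β = 0.5651
Converged at β = 0.5651.
Then V = β·F = 0.5651·295.1 = 166.8 mol/h and L = F − V = 128.3 mol/h.

V = 166.8 mol/h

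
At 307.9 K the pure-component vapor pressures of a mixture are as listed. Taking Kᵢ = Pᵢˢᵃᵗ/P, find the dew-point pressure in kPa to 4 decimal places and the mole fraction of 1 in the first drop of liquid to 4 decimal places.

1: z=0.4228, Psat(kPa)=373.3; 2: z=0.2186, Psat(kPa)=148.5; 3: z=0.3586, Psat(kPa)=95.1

Pdew = 156.8523 kPa, x_1 = 0.1777

At the dew point ψ → 1, so Σzᵢ/Kᵢ = 1 with Kᵢ = Pᵢˢᵃᵗ/P ⇒ 1/P = Σzᵢ/Pᵢˢᵃᵗ.
1/P = 0.4228/373.3 + 0.2186/148.5 + 0.3586/95.1 = 0.0063754 ⇒ P = 156.8523 kPa
xᵢ = zᵢP/Pᵢˢᵃᵗ ⇒ x_1 = 0.4228·156.8523/373.3 = 0.1777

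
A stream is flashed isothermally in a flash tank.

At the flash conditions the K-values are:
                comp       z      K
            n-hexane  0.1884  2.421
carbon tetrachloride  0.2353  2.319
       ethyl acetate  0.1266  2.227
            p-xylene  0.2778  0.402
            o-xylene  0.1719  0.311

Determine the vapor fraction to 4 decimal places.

Iterate (Newton) starting at ψ = 0.5:
  ψ = 0.5000: g = 0.02214, g' = -0.7440 → ψ = 0.5298
  ψ = 0.5298: g = -0.00010, g' = -0.7509 → ψ = 0.5296
Converged at ψ = 0.5296.

ψ = 0.5296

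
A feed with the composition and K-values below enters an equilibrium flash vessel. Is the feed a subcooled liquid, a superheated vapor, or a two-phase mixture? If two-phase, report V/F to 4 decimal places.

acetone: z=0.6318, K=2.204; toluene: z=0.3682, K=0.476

two-phase, V/F = 0.8999

ΣzᵢKᵢ = 1.5678; Σzᵢ/Kᵢ = 1.0602.
Both exceed 1, so a two-phase solution exists.
Rachford–Rice: g(ψ) = Σ zᵢ(Kᵢ−1)/(1+ψ(Kᵢ−1)) = 0.
Newton iteration, ψ⁰ = 0.34:
  ψ = 0.3400: g = 0.30498, g' = -0.6108 → ψ = 0.8393
  ψ = 0.8393: g = 0.03394, g' = -0.5487 → ψ = 0.9012
  ψ = 0.9012: g = -0.00072, g' = -0.5736 → ψ = 0.8999
Converged at ψ = 0.8999.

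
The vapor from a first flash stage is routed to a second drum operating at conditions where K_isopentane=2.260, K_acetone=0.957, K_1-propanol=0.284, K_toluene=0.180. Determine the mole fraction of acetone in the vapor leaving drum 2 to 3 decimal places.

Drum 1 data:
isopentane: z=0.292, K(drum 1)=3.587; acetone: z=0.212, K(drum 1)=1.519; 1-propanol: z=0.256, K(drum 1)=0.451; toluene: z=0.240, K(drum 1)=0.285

y_acetone (drum 2) = 0.256

Drum 1:
Rachford–Rice: g(ψ₁) = Σ zᵢ(Kᵢ−1)/(1+ψ₁(Kᵢ−1)) = 0.
g(0) = ΣzᵢKᵢ − 1 = 0.553 and g(1) = 1 − Σzᵢ/Kᵢ = -0.631, so a root lies in (0, 1).
Newton–Raphson from ψ₁ = 0.37:
  ψ₁ = 0.370: g = 0.0686, g' = -0.899 → ψ₁ = 0.446
  ψ₁ = 0.446: g = 0.0018, g' = -0.859 → ψ₁ = 0.448
Converged at ψ₁ = 0.448.
Drum-1 compositions:
  isopentane: x = 0.135, y = 0.485
  acetone: x = 0.172, y = 0.261
  1-propanol: x = 0.340, y = 0.153
  toluene: x = 0.353, y = 0.101
Drum-2 feed = drum-1 vapor: z₂ = (0.4849, 0.2612, 0.1532, 0.1007).
Drum 2:
Material balance + equilibrium reduce to Σ zᵢ(Kᵢ−1)/(1+ψ₂(Kᵢ−1)) = 0.
g(0) = ΣzᵢKᵢ − 1 = 0.408 and g(1) = 1 − Σzᵢ/Kᵢ = -0.586, so a root lies in (0, 1).
Newton–Raphson from ψ₂ = 0.5:
  ψ₂ = 0.500: g = 0.0527, g' = -0.675 → ψ₂ = 0.578
  ψ₂ = 0.578: g = -0.0020, g' = -0.731 → ψ₂ = 0.575
Converged at ψ₂ = 0.575.
  isopentane: x = 0.281, y = 0.635
  acetone: x = 0.268, y = 0.256
  1-propanol: x = 0.260, y = 0.074
  toluene: x = 0.191, y = 0.034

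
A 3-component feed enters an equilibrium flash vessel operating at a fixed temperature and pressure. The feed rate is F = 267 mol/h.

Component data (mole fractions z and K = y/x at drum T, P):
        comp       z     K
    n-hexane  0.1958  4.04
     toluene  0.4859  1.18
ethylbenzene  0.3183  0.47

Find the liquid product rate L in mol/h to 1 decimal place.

L = 80.2 mol/h

Material balance + equilibrium reduce to Σ zᵢ(Kᵢ−1)/(1+ψ(Kᵢ−1)) = 0.
Check two-phase: ΣzᵢKᵢ = 1.5140 > 1 and Σzᵢ/Kᵢ = 1.1375 > 1, so g(0) = 0.5140 > 0 and g(1) = -0.1375 < 0.
Newton–Raphson from ψ = 0.5:
  ψ = 0.5000: g = 0.08692, g' = -0.4637 → ψ = 0.6875
  ψ = 0.6875: g = 0.00508, g' = -0.4233 → ψ = 0.6994
Converged at ψ = 0.6994.
Then V = ψ·F = 0.6994·267 = 186.8 mol/h and L = F − V = 80.2 mol/h.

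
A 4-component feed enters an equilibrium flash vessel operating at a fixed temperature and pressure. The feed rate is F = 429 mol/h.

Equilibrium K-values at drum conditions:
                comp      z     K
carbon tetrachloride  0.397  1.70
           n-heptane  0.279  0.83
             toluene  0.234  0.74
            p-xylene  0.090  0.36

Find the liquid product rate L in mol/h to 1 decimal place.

Newton–Raphson from ψ = 0.31:
  ψ = 0.310: g = 0.0402, g' = -0.216 → ψ = 0.496
  ψ = 0.496: g = 0.0002, g' = -0.217 → ψ = 0.497
Converged at ψ = 0.497.
Then V = ψ·F = 0.4971·429 = 213.3 mol/h and L = F − V = 215.7 mol/h.

L = 215.7 mol/h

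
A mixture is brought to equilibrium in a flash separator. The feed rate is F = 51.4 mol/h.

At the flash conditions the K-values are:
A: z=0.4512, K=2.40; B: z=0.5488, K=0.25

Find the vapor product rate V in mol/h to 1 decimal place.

Rachford–Rice: g(V/F) = Σ zᵢ(Kᵢ−1)/(1+V/F(Kᵢ−1)) = 0.
g(0) = ΣzᵢKᵢ − 1 = 0.2201 and g(1) = 1 − Σzᵢ/Kᵢ = -1.3832, so a root lies in (0, 1).
Binary case is linear: z₁(K₁−1)(1+V/F(K₂−1)) + z₂(K₂−1)(1+V/F(K₁−1)) = 0
⇒ V/F = [z₁(K₁−1)+z₂(K₂−1)] / [−(K₁−1)(K₂−1)] = 0.22008/1.05000 = 0.2096
Then V = V/F·F = 0.2096·51.4 = 10.8 mol/h and L = F − V = 40.6 mol/h.

V = 10.8 mol/h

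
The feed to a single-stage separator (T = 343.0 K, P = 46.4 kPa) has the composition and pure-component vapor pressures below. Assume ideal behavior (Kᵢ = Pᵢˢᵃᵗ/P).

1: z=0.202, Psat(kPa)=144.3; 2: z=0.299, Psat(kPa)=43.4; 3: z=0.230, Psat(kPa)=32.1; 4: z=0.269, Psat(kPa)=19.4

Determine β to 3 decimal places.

β = 0.249

Raoult's law: Kᵢ = Pᵢˢᵃᵗ/P = Pᵢˢᵃᵗ/46.4.
  K_1 = 144.3/46.4 = 3.10991, K_2 = 43.4/46.4 = 0.93534, K_3 = 32.1/46.4 = 0.69181, K_4 = 19.4/46.4 = 0.41810
Material balance + equilibrium reduce to Σ zᵢ(Kᵢ−1)/(1+β(Kᵢ−1)) = 0.
g(0) = ΣzᵢKᵢ − 1 = 0.179 and g(1) = 1 − Σzᵢ/Kᵢ = -0.360, so a root lies in (0, 1).
Newton iteration, β⁰ = 0.54:
  β = 0.540: g = -0.1341, g' = -0.423 → β = 0.223
  β = 0.223: g = 0.0143, g' = -0.563 → β = 0.248
  β = 0.248: g = 0.0003, g' = -0.539 → β = 0.249
Converged at β = 0.249.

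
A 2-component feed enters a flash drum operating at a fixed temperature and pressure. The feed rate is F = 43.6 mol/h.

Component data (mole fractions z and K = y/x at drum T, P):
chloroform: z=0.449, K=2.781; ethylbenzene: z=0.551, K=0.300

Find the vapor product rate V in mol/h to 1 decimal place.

V = 14.5 mol/h

Newton–Raphson from V/F = 0.39:
  V/F = 0.390: g = -0.0586, g' = -1.007 → V/F = 0.332
Converged at V/F = 0.332.
Then V = V/F·F = 0.3321·43.6 = 14.5 mol/h and L = F − V = 29.1 mol/h.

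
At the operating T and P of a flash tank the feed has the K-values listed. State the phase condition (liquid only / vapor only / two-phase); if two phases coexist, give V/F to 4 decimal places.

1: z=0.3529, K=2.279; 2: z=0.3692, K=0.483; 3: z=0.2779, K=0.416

ΣzᵢKᵢ = 1.0982; Σzᵢ/Kᵢ = 1.5873.
Both exceed 1, so a two-phase solution exists.
Let ψ = V/F and solve Σ zᵢ(Kᵢ−1)/(1+ψ(Kᵢ−1)) = 0.
Newton–Raphson from ψ = 0.5:
  ψ = 0.5000: g = -0.21134, g' = -0.5833 → ψ = 0.1377
  ψ = 0.1377: g = 0.00178, g' = -0.6438 → ψ = 0.1405
Converged at ψ = 0.1405.

two-phase, V/F = 0.1405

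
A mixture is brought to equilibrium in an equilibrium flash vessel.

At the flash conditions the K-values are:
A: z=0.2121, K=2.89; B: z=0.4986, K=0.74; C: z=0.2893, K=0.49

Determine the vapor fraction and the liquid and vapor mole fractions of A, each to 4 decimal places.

ψ = 0.1812, x_A = 0.1580, y_A = 0.4566

Material balance + equilibrium reduce to Σ zᵢ(Kᵢ−1)/(1+ψ(Kᵢ−1)) = 0.
Feasibility: ΣzᵢKᵢ = 1.1237, Σzᵢ/Kᵢ = 1.3376 — both > 1, two phases present.
Newton iteration, ψ⁰ = 0.46:
  ψ = 0.4600: g = -0.12558, g' = -0.3887 → ψ = 0.1370
  ψ = 0.1370: g = 0.02539, g' = -0.6013 → ψ = 0.1792
  ψ = 0.1792: g = 0.00110, g' = -0.5510 → ψ = 0.1812
Converged at ψ = 0.1812.
Compositions from xᵢ = zᵢ/(1+ψ(Kᵢ−1)), yᵢ = Kᵢxᵢ:
  A: x = 0.1580, y = 0.4566
  B: x = 0.5233, y = 0.3872
  C: x = 0.3188, y = 0.1562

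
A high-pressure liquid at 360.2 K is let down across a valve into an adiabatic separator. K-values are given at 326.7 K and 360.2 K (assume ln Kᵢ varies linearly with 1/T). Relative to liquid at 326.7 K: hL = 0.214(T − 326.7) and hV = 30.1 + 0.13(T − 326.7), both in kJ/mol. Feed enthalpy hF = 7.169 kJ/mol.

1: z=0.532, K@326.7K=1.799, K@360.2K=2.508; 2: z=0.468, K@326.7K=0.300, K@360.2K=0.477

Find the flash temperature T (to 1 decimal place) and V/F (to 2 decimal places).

T = 329.2 K, V/F = 0.22

Adiabatic flash: solve Rachford–Rice at each trial T, then check hF = ψ·hV(T) + (1−ψ)·hL(T).
  T = 326.7 K: K = (1.799, 0.300), RR gives ψ = 0.174, H_out = 5.245 kJ/mol
  T = 360.2 K: K = (2.508, 0.477), RR gives ψ = 0.707, H_out = 26.456 kJ/mol
  T = 343.4 K: K = (2.140, 0.382), RR gives ψ = 0.451, H_out = 16.513 kJ/mol
  T = 335.0 K: K = (1.965, 0.339), RR gives ψ = 0.321, H_out = 11.205 kJ/mol
  T = 330.9 K: K = (1.882, 0.320), RR gives ψ = 0.252, H_out = 8.382 kJ/mol
  T = 328.8 K: K = (1.841, 0.310), RR gives ψ = 0.214, H_out = 6.850 kJ/mol
Linear interpolation between T = 328.8 (H_out = 6.850) and T = 330.9 (H_out = 8.382) on hF = 7.169 gives T ≈ 329.2 K, at which ψ = 0.22.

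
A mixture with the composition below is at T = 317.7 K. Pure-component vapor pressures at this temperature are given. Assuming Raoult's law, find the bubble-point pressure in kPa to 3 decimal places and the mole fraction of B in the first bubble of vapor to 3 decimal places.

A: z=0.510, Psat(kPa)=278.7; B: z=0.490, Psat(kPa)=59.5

At the bubble point ψ → 0, so ΣzᵢKᵢ = 1 with Kᵢ = Pᵢˢᵃᵗ/P ⇒ P = ΣzᵢPᵢˢᵃᵗ.
P = 0.510·278.7 + 0.490·59.5 = 171.292 kPa
yᵢ = zᵢPᵢˢᵃᵗ/P ⇒ y_B = 0.490·59.5/171.292 = 0.170

Pbub = 171.292 kPa, y_B = 0.170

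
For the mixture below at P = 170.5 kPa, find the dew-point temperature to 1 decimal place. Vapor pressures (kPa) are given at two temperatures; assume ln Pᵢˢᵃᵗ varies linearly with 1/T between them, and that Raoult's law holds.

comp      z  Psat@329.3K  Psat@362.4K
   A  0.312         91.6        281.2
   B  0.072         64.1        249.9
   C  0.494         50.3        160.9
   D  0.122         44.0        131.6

Dew-point temperature: Σzᵢ·P/Pᵢˢᵃᵗ(T) = 1. Interpolate ln Pᵢˢᵃᵗ = aᵢ + bᵢ/T.
  T = 329.3 K: ΣzᵢP/Pᵢˢᵃᵗ = 2.9195
  T = 362.4 K: ΣzᵢP/Pᵢˢᵃᵗ = 0.9198
  T = 345.9 K: ΣzᵢP/Pᵢˢᵃᵗ = 1.5906
  T = 354.1 K: ΣzᵢP/Pᵢˢᵃᵗ = 1.2038
  T = 358.2 K: ΣzᵢP/Pᵢˢᵃᵗ = 1.0523
  T = 360.3 K: ΣzᵢP/Pᵢˢᵃᵗ = 0.9835
Interpolating between 358.2 K and 360.3 K gives T ≈ 359.8 K.

T = 359.8 K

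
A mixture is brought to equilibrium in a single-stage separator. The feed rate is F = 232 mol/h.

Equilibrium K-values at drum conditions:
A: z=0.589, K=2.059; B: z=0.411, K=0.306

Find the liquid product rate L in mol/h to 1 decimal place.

Material balance + equilibrium reduce to Σ zᵢ(Kᵢ−1)/(1+V/F(Kᵢ−1)) = 0.
Feasibility: ΣzᵢKᵢ = 1.339, Σzᵢ/Kᵢ = 1.629 — both > 1, two phases present.
Binary case is linear: z₁(K₁−1)(1+V/F(K₂−1)) + z₂(K₂−1)(1+V/F(K₁−1)) = 0
⇒ V/F = [z₁(K₁−1)+z₂(K₂−1)] / [−(K₁−1)(K₂−1)] = 0.3385/0.7349 = 0.461
Then V = V/F·F = 0.4606·232 = 106.9 mol/h and L = F − V = 125.1 mol/h.

L = 125.1 mol/h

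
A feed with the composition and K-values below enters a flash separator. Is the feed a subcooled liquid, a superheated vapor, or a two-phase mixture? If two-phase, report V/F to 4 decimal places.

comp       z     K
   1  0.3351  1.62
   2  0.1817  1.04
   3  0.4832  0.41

subcooled liquid

ΣzᵢKᵢ = 0.9299; Σzᵢ/Kᵢ = 1.5601.
Since ΣzᵢKᵢ < 1 the mixture is below its bubble point — single liquid phase.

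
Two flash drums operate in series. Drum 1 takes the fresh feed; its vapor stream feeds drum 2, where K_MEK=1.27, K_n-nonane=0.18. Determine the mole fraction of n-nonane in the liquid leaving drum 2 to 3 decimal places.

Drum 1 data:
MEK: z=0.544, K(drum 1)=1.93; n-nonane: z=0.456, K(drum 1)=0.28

x_n-nonane (drum 2) = 0.248

Drum 1:
Material balance + equilibrium reduce to Σ zᵢ(Kᵢ−1)/(1+ψ₁(Kᵢ−1)) = 0.
Check two-phase: ΣzᵢKᵢ = 1.178 > 1 and Σzᵢ/Kᵢ = 1.910 > 1, so g(0) = 0.178 > 0 and g(1) = -0.910 < 0.
Newton–Raphson from ψ₁ = 0.38:
  ψ₁ = 0.380: g = -0.0782, g' = -0.705 → ψ₁ = 0.269
  ψ₁ = 0.269: g = -0.0026, g' = -0.665 → ψ₁ = 0.265
Converged at ψ₁ = 0.265.
Drum-1 compositions:
  MEK: x = 0.436, y = 0.842
  n-nonane: x = 0.564, y = 0.158
Drum-2 feed = drum-1 vapor: z₂ = (0.8422, 0.1578).
Drum 2:
Binary case is linear: z₁(K₁−1)(1+ψ₂(K₂−1)) + z₂(K₂−1)(1+ψ₂(K₁−1)) = 0
⇒ ψ₂ = [z₁(K₁−1)+z₂(K₂−1)] / [−(K₁−1)(K₂−1)] = 0.0980/0.2214 = 0.443
  MEK: x = 0.752, y = 0.955
  n-nonane: x = 0.248, y = 0.045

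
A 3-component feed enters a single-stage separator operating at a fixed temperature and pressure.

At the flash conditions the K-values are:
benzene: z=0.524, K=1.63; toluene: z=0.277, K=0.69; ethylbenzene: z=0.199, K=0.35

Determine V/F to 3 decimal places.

V/F = 0.371

Iterate (Newton) starting at V/F = 0.5:
  V/F = 0.500: g = -0.0422, g' = -0.342 → V/F = 0.377
  V/F = 0.377: g = -0.0017, g' = -0.317 → V/F = 0.371
Converged at V/F = 0.371.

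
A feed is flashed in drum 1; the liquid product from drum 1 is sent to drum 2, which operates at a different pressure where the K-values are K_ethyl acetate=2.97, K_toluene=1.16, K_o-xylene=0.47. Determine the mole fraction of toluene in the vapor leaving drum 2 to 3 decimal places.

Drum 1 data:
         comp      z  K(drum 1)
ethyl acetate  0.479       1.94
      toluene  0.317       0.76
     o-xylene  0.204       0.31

Drum 1:
Material balance + equilibrium reduce to Σ zᵢ(Kᵢ−1)/(1+ψ₁(Kᵢ−1)) = 0.
g(0) = ΣzᵢKᵢ − 1 = 0.233 and g(1) = 1 − Σzᵢ/Kᵢ = -0.322, so a root lies in (0, 1).
Newton–Raphson from ψ₁ = 0.5:
  ψ₁ = 0.500: g = 0.0049, g' = -0.446 → ψ₁ = 0.511
Converged at ψ₁ = 0.511.
Drum-1 compositions:
  ethyl acetate: x = 0.324, y = 0.628
  toluene: x = 0.361, y = 0.275
  o-xylene: x = 0.315, y = 0.098
Drum-2 feed = drum-1 liquid: z₂ = (0.3236, 0.3613, 0.3151).
Drum 2:
Material balance + equilibrium reduce to Σ zᵢ(Kᵢ−1)/(1+ψ₂(Kᵢ−1)) = 0.
Feasibility: ΣzᵢKᵢ = 1.528, Σzᵢ/Kᵢ = 1.091 — both > 1, two phases present.
Iterate (Newton) starting at ψ₂ = 0.5:
  ψ₂ = 0.500: g = 0.1474, g' = -0.490 → ψ₂ = 0.801
  ψ₂ = 0.801: g = 0.0085, g' = -0.463 → ψ₂ = 0.819
Converged at ψ₂ = 0.819.
  ethyl acetate: x = 0.124, y = 0.368
  toluene: x = 0.319, y = 0.371
  o-xylene: x = 0.557, y = 0.262

y_toluene (drum 2) = 0.371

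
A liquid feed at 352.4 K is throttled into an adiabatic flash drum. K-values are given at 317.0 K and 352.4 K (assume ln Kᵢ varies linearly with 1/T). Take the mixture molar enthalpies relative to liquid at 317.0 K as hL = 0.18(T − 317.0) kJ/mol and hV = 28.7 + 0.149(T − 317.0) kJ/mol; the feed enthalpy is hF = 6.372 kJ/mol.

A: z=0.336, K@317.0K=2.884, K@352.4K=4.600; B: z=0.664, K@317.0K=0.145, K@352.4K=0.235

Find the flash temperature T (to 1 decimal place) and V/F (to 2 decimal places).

T = 330.4 K, V/F = 0.14

Adiabatic flash: solve Rachford–Rice at each trial T, then check hF = ψ·hV(T) + (1−ψ)·hL(T).
  T = 317.0 K: K = (2.884, 0.145), RR gives ψ = 0.041, H_out = 1.164 kJ/mol
  T = 352.4 K: K = (4.600, 0.235), RR gives ψ = 0.255, H_out = 13.404 kJ/mol
  T = 334.7 K: K = (3.688, 0.187), RR gives ψ = 0.166, H_out = 7.865 kJ/mol
  T = 325.9 K: K = (3.274, 0.165), RR gives ψ = 0.111, H_out = 4.746 kJ/mol
  T = 330.3 K: K = (3.478, 0.176), RR gives ψ = 0.140, H_out = 6.347 kJ/mol
  T = 332.5 K: K = (3.582, 0.181), RR gives ψ = 0.153, H_out = 7.115 kJ/mol
Linear interpolation between T = 330.3 (H_out = 6.347) and T = 332.5 (H_out = 7.115) on hF = 6.372 gives T ≈ 330.4 K, at which ψ = 0.14.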